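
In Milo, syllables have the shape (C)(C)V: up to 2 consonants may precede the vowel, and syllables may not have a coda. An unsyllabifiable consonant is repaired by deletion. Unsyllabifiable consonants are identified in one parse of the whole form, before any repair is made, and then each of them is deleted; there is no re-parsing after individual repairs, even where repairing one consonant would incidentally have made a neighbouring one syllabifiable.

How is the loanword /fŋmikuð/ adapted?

Syllabifying with onset maximization leaves /f/, /ð/ stranded (no codas are permitted; onsets may contain at most 2 consonants).
Each unlicensed consonant is deleted: /f/, /ð/.

ŋmiku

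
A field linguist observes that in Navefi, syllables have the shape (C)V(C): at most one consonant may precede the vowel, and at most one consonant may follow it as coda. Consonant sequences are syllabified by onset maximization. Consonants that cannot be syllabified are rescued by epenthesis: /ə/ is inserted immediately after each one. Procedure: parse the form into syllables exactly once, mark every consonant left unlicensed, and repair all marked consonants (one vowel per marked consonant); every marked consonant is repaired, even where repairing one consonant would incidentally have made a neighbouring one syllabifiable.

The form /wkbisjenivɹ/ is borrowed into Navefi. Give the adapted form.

The consonants /w/, /k/, /ɹ/ cannot be parsed into a legal (C)V(C) syllable (at most one coda consonant is licensed; onsets are limited to one consonant).
Inserting the epenthetic vowel yields /w/ → /wə/, /k/ → /kə/, /ɹ/ → /ɹə/.

wəkəbisjenivɹə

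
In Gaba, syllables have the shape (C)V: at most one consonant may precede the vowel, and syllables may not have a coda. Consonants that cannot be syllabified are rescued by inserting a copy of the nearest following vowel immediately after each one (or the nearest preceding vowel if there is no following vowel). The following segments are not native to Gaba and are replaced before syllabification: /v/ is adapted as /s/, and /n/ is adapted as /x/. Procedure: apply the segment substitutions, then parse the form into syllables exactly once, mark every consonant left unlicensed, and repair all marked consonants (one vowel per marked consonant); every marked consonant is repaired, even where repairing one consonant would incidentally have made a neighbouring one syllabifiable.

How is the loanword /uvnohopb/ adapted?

usoxohopobo

Substitution: /v/ → /s/, /n/ → /x/, giving /usxohopb/.
The consonants /s/, /p/, /b/ cannot be parsed into a legal (C)V syllable (no codas are permitted; onsets are limited to one consonant).
Epenthesis after each stranded consonant: /s/ → /so/, /p/ → /po/, /b/ → /bo/.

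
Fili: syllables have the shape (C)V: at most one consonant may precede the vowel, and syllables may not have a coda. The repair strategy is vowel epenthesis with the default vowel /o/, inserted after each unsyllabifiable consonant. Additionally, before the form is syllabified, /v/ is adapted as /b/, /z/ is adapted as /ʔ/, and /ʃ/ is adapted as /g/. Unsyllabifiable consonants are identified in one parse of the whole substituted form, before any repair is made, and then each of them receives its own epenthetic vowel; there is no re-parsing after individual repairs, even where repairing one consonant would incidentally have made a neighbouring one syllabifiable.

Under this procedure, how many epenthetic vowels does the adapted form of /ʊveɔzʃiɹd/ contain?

After substitution the input is /ʊbeɔʔgiɹd/.
The unsyllabifiable consonants are /ʔ/, /ɹ/, /d/; each receives one epenthetic vowel.

3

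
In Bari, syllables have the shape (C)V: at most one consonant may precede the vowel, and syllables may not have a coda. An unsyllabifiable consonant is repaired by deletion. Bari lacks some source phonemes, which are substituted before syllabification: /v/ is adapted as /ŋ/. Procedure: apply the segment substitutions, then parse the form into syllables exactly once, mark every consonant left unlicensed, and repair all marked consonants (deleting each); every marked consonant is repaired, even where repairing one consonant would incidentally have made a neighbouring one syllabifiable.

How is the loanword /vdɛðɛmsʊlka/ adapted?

dɛðɛsʊka

Substitution: /v/ → /ŋ/, giving /ŋdɛðɛmsʊlka/.
The consonants /ŋ/, /m/, /l/ cannot be parsed into a legal (C)V syllable (no codas are permitted; onsets are limited to one consonant).
Deleting the stranded consonants removes /ŋ/, /m/, /l/.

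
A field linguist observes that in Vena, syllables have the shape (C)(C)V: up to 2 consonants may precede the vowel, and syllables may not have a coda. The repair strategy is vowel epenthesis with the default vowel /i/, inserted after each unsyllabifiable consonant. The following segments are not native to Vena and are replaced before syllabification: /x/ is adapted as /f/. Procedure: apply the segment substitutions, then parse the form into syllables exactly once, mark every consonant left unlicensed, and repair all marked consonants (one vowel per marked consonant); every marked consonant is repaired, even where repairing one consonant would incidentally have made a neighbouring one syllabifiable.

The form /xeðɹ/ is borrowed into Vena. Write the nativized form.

feðiɹi

Substitution: /x/ → /f/, giving /feðɹ/.
Syllabifying with onset maximization leaves /ð/, /ɹ/ stranded (no codas are permitted; onsets may contain at most 2 consonants).
Inserting the epenthetic vowel yields /ð/ → /ði/, /ɹ/ → /ɹi/.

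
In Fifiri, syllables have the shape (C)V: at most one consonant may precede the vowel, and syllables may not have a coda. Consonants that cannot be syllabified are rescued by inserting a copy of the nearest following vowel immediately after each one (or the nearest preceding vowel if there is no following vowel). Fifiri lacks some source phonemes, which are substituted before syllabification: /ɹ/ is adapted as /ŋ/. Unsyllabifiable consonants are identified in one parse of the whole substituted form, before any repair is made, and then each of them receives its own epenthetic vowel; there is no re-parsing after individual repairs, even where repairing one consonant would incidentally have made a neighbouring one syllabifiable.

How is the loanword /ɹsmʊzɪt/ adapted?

Substitution: /ɹ/ → /ŋ/, giving /ŋsmʊzɪt/.
Syllabifying with onset maximization leaves /ŋ/, /s/, /t/ stranded (no codas are permitted; onsets are limited to one consonant).
Epenthesis after each stranded consonant: /ŋ/ → /ŋʊ/, /s/ → /sʊ/, /t/ → /tɪ/.

ŋʊsʊmʊzɪtɪ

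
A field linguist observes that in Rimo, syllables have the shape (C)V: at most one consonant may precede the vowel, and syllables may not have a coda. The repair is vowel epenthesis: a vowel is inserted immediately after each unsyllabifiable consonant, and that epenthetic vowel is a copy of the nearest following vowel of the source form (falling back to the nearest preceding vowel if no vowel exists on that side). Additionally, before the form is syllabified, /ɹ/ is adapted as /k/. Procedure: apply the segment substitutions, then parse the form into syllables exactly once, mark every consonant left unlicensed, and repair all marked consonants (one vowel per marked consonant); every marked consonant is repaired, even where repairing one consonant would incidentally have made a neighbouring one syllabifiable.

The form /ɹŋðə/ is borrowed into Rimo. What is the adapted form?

kəŋəðə

Substitution: /ɹ/ → /k/, giving /kŋðə/.
Under (C)V, the unsyllabifiable consonants are /k/, /ŋ/ (no codas are permitted; onsets are limited to one consonant).
Each unlicensed consonant becomes the onset of a new syllable: /k/ → /kə/, /ŋ/ → /ŋə/.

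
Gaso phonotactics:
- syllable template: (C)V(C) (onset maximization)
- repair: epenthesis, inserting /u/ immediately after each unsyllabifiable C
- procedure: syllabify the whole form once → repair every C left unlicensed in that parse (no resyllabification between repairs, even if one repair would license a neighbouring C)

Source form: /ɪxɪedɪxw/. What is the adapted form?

ɪxɪedɪxwu

The consonants /w/ cannot be parsed into a legal (C)V(C) syllable (at most one coda consonant is licensed; onsets are limited to one consonant).
Epenthesis after each stranded consonant: /w/ → /wu/.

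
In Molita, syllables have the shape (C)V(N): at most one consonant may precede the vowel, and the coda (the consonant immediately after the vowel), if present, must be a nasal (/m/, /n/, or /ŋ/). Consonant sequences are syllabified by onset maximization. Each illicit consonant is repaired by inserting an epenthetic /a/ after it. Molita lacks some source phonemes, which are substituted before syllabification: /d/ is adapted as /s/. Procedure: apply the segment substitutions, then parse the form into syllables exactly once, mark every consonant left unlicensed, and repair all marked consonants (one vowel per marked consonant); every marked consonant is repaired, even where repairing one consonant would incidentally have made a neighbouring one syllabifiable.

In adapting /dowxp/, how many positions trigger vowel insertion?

3

After substitution the input is /sowxp/.
The unsyllabifiable consonants are /w/, /x/, /p/; each receives one epenthetic vowel.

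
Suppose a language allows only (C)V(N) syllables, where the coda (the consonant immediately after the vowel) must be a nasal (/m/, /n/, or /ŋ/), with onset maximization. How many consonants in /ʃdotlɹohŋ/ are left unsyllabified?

Under (C)V(N), the unsyllabifiable consonants are /ʃ/, /t/, /l/, /h/, /ŋ/ (only a nasal (/m/, /n/, or /ŋ/) is licensed in coda position; onsets are limited to one consonant).

5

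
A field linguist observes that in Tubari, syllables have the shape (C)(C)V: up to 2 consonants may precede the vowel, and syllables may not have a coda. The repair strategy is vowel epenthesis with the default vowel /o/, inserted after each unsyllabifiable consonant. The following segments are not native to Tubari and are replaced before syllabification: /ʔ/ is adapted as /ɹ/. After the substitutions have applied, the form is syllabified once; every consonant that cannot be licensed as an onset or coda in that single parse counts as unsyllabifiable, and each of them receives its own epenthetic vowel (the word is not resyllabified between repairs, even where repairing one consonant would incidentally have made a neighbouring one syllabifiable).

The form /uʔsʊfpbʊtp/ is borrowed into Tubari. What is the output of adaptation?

uɹsʊfopbʊtopo

Substitution: /ʔ/ → /ɹ/, giving /uɹsʊfpbʊtp/.
Syllabifying with onset maximization leaves /f/, /t/, /p/ stranded (no codas are permitted; onsets may contain at most 2 consonants).
Epenthesis after each stranded consonant: /f/ → /fo/, /t/ → /to/, /p/ → /po/.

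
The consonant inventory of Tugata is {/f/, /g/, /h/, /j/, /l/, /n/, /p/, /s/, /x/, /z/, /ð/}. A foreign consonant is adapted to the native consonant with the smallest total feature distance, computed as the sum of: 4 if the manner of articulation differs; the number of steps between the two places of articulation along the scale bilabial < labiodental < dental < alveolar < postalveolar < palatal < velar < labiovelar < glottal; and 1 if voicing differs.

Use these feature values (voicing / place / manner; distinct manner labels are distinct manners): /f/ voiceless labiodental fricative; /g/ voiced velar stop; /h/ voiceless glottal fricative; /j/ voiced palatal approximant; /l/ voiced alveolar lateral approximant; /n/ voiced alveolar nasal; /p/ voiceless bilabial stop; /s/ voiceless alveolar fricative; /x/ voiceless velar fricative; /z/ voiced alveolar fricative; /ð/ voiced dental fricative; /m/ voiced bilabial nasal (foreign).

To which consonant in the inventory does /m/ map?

/n/ is closest: same manner (nasal), place distance 3 (bilabial→alveolar), same voicing; total 3. Next closest is /p/ at distance 5.

n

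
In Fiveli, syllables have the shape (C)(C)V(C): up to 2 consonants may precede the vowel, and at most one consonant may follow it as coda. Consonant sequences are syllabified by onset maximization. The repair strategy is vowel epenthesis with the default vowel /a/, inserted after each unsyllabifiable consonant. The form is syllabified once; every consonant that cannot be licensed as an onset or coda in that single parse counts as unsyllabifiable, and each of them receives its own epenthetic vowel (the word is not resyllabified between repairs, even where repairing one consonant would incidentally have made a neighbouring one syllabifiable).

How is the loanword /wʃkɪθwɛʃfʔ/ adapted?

Under (C)(C)V(C), the unsyllabifiable consonants are /w/, /f/, /ʔ/ (at most one coda consonant is licensed; onsets may contain at most 2 consonants).
Inserting the epenthetic vowel yields /w/ → /wa/, /f/ → /fa/, /ʔ/ → /ʔa/.

waʃkɪθwɛʃfaʔa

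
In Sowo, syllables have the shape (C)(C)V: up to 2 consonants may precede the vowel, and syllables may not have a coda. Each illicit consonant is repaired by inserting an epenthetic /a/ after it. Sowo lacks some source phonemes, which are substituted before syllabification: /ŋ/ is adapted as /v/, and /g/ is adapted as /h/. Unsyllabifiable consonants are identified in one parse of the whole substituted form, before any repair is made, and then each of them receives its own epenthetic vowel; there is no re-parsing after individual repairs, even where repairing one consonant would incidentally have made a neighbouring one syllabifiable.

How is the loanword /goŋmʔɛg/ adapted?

Substitution: /g/ → /h/, /ŋ/ → /v/, giving /hovmʔɛh/.
Under (C)(C)V, the unsyllabifiable consonants are /v/, /h/ (no codas are permitted; onsets may contain at most 2 consonants).
Inserting the epenthetic vowel yields /v/ → /va/, /h/ → /ha/.

hovamʔɛha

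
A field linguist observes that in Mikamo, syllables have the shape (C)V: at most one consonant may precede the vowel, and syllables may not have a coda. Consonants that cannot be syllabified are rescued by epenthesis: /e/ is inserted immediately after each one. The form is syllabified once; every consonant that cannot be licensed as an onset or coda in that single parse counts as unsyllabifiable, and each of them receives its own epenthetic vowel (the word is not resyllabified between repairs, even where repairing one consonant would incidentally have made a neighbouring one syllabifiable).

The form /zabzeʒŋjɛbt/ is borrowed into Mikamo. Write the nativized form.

zabezeʒeŋejɛbete

Under (C)V, the unsyllabifiable consonants are /b/, /ʒ/, /ŋ/, /b/, /t/ (no codas are permitted; onsets are limited to one consonant).
Inserting the epenthetic vowel yields /b/ → /be/, /ʒ/ → /ʒe/, /ŋ/ → /ŋe/, /b/ → /be/, /t/ → /te/.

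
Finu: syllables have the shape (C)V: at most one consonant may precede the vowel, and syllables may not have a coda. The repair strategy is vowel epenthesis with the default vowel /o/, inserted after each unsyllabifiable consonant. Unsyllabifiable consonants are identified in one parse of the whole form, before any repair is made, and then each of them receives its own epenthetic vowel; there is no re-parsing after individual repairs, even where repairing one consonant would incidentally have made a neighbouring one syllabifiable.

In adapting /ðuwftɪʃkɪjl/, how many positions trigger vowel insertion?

The unsyllabifiable consonants are /w/, /f/, /ʃ/, /j/, /l/; each receives one epenthetic vowel.

5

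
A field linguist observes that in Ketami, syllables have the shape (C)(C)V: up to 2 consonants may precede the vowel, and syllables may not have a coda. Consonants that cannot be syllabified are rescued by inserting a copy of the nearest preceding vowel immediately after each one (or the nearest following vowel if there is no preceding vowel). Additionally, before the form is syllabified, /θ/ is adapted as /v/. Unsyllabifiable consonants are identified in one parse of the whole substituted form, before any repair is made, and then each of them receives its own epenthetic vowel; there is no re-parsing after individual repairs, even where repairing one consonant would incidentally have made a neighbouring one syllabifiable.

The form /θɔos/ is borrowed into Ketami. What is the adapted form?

Substitution: /θ/ → /v/, giving /vɔos/.
The consonants /s/ cannot be parsed into a legal (C)(C)V syllable (no codas are permitted; onsets may contain at most 2 consonants).
Each unlicensed consonant becomes the onset of a new syllable: /s/ → /so/.

vɔoso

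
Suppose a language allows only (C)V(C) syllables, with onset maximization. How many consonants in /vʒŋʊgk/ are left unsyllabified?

3

Under (C)V(C), the unsyllabifiable consonants are /v/, /ʒ/, /k/ (at most one coda consonant is licensed; onsets are limited to one consonant).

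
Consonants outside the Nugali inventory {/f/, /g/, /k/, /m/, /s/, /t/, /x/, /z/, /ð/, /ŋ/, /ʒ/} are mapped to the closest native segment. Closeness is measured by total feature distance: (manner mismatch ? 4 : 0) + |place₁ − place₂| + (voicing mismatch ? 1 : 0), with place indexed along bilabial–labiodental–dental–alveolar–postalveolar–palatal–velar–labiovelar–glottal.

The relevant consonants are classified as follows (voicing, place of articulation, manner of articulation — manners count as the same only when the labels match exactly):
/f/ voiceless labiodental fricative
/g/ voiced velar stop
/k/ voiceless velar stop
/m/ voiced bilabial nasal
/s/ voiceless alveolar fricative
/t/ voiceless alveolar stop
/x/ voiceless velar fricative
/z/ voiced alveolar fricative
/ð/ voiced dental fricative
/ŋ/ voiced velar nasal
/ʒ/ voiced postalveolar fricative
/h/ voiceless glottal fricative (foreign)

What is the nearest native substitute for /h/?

x

/x/ is closest: same manner (fricative), place distance 2 (glottal→velar), same voicing; total 2. Next closest is /s/ at distance 5.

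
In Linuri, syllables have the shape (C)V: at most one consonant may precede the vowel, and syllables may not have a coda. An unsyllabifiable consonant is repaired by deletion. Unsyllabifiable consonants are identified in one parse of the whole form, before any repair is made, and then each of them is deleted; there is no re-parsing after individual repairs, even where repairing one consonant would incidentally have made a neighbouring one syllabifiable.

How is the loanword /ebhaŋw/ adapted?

Syllabifying with onset maximization leaves /b/, /ŋ/, /w/ stranded (no codas are permitted; onsets are limited to one consonant).
Each unlicensed consonant is deleted: /b/, /ŋ/, /w/.

eha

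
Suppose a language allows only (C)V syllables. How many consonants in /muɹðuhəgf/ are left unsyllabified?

3

Under (C)V, the unsyllabifiable consonants are /ɹ/, /g/, /f/ (no codas are permitted; onsets are limited to one consonant).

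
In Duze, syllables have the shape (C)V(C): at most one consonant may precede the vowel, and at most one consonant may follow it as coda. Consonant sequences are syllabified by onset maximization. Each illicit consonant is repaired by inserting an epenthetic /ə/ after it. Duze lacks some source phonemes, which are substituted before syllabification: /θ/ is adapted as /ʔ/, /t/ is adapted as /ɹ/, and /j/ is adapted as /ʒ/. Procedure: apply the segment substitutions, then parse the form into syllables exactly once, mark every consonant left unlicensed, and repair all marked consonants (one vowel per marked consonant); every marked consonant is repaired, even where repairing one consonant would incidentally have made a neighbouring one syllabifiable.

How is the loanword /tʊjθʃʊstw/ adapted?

Substitution: /t/ → /ɹ/, /j/ → /ʒ/, /θ/ → /ʔ/, giving /ɹʊʒʔʃʊsɹw/.
The consonants /ʔ/, /ɹ/, /w/ cannot be parsed into a legal (C)V(C) syllable (at most one coda consonant is licensed; onsets are limited to one consonant).
Each unlicensed consonant becomes the onset of a new syllable: /ʔ/ → /ʔə/, /ɹ/ → /ɹə/, /w/ → /wə/.

ɹʊʒʔəʃʊsɹəwə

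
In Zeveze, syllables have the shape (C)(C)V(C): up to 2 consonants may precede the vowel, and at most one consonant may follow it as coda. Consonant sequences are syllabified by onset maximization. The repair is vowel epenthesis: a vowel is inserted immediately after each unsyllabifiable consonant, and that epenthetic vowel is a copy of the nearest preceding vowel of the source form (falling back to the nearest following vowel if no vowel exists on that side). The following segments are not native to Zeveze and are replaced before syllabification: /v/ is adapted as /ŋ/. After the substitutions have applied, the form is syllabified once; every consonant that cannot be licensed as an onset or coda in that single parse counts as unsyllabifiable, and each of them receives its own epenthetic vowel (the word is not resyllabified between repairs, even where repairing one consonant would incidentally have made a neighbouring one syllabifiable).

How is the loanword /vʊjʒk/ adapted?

ŋʊjʒʊkʊ

Substitution: /v/ → /ŋ/, giving /ŋʊjʒk/.
The consonants /ʒ/, /k/ cannot be parsed into a legal (C)(C)V(C) syllable (at most one coda consonant is licensed; onsets may contain at most 2 consonants).
Each unlicensed consonant becomes the onset of a new syllable: /ʒ/ → /ʒʊ/, /k/ → /kʊ/.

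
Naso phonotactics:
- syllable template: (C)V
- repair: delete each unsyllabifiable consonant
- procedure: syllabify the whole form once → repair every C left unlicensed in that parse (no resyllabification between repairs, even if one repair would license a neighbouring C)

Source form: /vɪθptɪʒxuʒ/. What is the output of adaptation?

The consonants /θ/, /p/, /ʒ/, /ʒ/ cannot be parsed into a legal (C)V syllable (no codas are permitted; onsets are limited to one consonant).
Deleting the stranded consonants removes /θ/, /p/, /ʒ/, /ʒ/.

vɪtɪxu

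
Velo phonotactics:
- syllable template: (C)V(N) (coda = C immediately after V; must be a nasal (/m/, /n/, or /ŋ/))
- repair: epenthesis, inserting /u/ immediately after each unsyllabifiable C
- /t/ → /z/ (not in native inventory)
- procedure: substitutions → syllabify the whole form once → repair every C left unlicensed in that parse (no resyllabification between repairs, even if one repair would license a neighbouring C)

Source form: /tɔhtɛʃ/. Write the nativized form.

zɔhuzɛʃu

Substitution: /t/ → /z/, giving /zɔhzɛʃ/.
Under (C)V(N), the unsyllabifiable consonants are /h/, /ʃ/ (only a nasal (/m/, /n/, or /ŋ/) is licensed in coda position; onsets are limited to one consonant).
Epenthesis after each stranded consonant: /h/ → /hu/, /ʃ/ → /ʃu/.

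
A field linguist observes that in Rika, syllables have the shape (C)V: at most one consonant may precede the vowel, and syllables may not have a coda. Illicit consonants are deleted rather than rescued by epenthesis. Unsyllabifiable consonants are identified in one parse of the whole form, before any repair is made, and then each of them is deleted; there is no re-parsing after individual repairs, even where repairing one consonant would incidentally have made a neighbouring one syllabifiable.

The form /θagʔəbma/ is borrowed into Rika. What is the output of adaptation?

Under (C)V, the unsyllabifiable consonants are /g/, /b/ (no codas are permitted; onsets are limited to one consonant).
Deletion applies to /g/, /b/.

θaʔəma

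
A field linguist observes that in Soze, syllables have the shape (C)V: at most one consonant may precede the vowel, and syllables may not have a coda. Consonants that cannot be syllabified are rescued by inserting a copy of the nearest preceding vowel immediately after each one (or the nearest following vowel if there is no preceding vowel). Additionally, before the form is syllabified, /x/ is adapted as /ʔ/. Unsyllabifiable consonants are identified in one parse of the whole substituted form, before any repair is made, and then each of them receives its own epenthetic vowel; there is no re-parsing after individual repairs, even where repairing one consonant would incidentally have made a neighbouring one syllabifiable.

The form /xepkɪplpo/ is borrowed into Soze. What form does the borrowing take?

ʔepekɪpɪlɪpo

Substitution: /x/ → /ʔ/, giving /ʔepkɪplpo/.
The consonants /p/, /p/, /l/ cannot be parsed into a legal (C)V syllable (no codas are permitted; onsets are limited to one consonant).
Epenthesis after each stranded consonant: /p/ → /pe/, /p/ → /pɪ/, /l/ → /lɪ/.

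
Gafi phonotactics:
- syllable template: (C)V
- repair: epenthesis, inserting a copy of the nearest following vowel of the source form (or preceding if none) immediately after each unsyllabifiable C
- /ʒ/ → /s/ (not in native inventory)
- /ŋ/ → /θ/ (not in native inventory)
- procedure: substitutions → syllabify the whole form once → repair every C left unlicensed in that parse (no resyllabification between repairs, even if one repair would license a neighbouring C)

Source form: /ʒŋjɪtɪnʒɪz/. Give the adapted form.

sɪθɪjɪtɪnɪsɪzɪ

Substitution: /ʒ/ → /s/, /ŋ/ → /θ/, giving /sθjɪtɪnsɪz/.
Syllabifying with onset maximization leaves /s/, /θ/, /n/, /z/ stranded (no codas are permitted; onsets are limited to one consonant).
Inserting the epenthetic vowel yields /s/ → /sɪ/, /θ/ → /θɪ/, /n/ → /nɪ/, /z/ → /zɪ/.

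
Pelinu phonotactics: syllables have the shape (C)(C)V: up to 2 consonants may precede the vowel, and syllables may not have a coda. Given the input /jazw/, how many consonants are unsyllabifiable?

Syllabifying with onset maximization leaves /z/, /w/ stranded (no codas are permitted; onsets may contain at most 2 consonants).

2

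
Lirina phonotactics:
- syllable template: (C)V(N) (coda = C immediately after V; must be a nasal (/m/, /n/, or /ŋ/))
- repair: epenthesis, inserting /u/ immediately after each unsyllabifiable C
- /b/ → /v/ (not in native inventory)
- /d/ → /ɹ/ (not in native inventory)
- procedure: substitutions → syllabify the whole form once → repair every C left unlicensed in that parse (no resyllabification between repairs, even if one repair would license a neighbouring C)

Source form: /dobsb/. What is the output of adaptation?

Substitution: /d/ → /ɹ/, /b/ → /v/, giving /ɹovsv/.
Under (C)V(N), the unsyllabifiable consonants are /v/, /s/, /v/ (only a nasal (/m/, /n/, or /ŋ/) is licensed in coda position; onsets are limited to one consonant).
Inserting the epenthetic vowel yields /v/ → /vu/, /s/ → /su/, /v/ → /vu/.

ɹovusuvu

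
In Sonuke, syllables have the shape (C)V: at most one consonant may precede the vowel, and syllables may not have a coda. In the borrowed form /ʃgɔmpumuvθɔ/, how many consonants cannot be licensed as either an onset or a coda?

Syllabifying with onset maximization leaves /ʃ/, /m/, /v/ stranded (no codas are permitted; onsets are limited to one consonant).

3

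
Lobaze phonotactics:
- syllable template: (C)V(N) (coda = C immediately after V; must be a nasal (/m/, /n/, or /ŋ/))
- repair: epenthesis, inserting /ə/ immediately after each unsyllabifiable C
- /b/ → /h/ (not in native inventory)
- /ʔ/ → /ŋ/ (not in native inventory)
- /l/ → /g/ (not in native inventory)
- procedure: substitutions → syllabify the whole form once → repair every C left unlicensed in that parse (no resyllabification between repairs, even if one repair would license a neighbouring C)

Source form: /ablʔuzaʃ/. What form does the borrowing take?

Substitution: /b/ → /h/, /l/ → /g/, /ʔ/ → /ŋ/, giving /ahgŋuzaʃ/.
Under (C)V(N), the unsyllabifiable consonants are /h/, /g/, /ʃ/ (only a nasal (/m/, /n/, or /ŋ/) is licensed in coda position; onsets are limited to one consonant).
Epenthesis after each stranded consonant: /h/ → /hə/, /g/ → /gə/, /ʃ/ → /ʃə/.

ahəgəŋuzaʃə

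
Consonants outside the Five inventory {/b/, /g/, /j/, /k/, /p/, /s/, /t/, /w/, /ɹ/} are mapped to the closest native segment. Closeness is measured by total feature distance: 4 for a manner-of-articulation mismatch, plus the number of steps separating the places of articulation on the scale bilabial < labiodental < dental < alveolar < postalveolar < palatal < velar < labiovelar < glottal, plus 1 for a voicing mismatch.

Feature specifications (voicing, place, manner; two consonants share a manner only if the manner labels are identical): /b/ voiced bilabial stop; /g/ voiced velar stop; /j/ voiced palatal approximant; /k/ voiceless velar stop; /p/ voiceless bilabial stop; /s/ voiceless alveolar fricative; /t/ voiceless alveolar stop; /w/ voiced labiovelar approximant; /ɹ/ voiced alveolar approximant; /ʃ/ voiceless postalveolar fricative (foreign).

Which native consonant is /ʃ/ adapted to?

s

/s/ is closest: same manner (fricative), place distance 1 (postalveolar→alveolar), same voicing; total 1. Next closest is /t/ at distance 5.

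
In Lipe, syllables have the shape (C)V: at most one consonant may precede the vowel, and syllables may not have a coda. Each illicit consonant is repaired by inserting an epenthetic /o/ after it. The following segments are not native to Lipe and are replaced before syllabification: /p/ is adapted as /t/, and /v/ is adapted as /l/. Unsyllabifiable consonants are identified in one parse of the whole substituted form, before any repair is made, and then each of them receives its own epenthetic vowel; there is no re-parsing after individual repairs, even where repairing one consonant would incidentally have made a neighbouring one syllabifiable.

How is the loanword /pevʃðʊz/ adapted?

Substitution: /p/ → /t/, /v/ → /l/, giving /telʃðʊz/.
Syllabifying with onset maximization leaves /l/, /ʃ/, /z/ stranded (no codas are permitted; onsets are limited to one consonant).
Epenthesis after each stranded consonant: /l/ → /lo/, /ʃ/ → /ʃo/, /z/ → /zo/.

teloʃoðʊzo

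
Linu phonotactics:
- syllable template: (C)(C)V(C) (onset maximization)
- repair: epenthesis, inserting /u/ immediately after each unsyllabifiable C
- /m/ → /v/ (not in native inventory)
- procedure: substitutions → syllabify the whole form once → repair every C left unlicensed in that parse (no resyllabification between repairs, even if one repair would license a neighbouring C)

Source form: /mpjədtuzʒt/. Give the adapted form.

Substitution: /m/ → /v/, giving /vpjədtuzʒt/.
Under (C)(C)V(C), the unsyllabifiable consonants are /v/, /ʒ/, /t/ (at most one coda consonant is licensed; onsets may contain at most 2 consonants).
Inserting the epenthetic vowel yields /v/ → /vu/, /ʒ/ → /ʒu/, /t/ → /tu/.

vupjədtuzʒutu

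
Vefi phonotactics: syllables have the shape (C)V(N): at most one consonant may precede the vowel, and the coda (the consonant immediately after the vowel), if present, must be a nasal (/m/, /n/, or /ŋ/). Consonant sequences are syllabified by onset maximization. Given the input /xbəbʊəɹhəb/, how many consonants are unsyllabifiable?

The consonants /x/, /ɹ/, /b/ cannot be parsed into a legal (C)V(N) syllable (only a nasal (/m/, /n/, or /ŋ/) is licensed in coda position; onsets are limited to one consonant).

3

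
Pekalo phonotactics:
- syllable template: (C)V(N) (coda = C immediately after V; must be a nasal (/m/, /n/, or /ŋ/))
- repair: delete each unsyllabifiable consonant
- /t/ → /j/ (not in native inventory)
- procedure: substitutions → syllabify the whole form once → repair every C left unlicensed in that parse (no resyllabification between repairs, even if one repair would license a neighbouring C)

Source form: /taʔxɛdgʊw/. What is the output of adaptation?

Substitution: /t/ → /j/, giving /jaʔxɛdgʊw/.
The consonants /ʔ/, /d/, /w/ cannot be parsed into a legal (C)V(N) syllable (only a nasal (/m/, /n/, or /ŋ/) is licensed in coda position; onsets are limited to one consonant).
Each unlicensed consonant is deleted: /ʔ/, /d/, /w/.

jaxɛgʊ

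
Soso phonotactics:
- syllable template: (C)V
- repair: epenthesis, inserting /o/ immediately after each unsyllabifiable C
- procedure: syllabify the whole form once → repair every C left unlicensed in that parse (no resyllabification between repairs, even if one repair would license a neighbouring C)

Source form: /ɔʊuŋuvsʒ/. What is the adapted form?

Under (C)V, the unsyllabifiable consonants are /v/, /s/, /ʒ/ (no codas are permitted; onsets are limited to one consonant).
Inserting the epenthetic vowel yields /v/ → /vo/, /s/ → /so/, /ʒ/ → /ʒo/.

ɔʊuŋuvosoʒo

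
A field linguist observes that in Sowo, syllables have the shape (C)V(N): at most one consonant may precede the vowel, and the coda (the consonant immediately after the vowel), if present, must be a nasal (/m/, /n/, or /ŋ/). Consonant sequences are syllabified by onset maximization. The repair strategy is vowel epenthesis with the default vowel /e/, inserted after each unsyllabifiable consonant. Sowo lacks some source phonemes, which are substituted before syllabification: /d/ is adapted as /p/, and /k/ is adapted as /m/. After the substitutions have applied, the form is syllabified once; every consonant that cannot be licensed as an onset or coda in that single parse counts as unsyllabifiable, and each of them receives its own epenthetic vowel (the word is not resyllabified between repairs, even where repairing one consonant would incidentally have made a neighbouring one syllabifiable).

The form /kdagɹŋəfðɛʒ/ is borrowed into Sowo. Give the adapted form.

Substitution: /k/ → /m/, /d/ → /p/, giving /mpagɹŋəfðɛʒ/.
Syllabifying with onset maximization leaves /m/, /g/, /ɹ/, /f/, /ʒ/ stranded (only a nasal (/m/, /n/, or /ŋ/) is licensed in coda position; onsets are limited to one consonant).
Epenthesis after each stranded consonant: /m/ → /me/, /g/ → /ge/, /ɹ/ → /ɹe/, /f/ → /fe/, /ʒ/ → /ʒe/.

mepageɹeŋəfeðɛʒe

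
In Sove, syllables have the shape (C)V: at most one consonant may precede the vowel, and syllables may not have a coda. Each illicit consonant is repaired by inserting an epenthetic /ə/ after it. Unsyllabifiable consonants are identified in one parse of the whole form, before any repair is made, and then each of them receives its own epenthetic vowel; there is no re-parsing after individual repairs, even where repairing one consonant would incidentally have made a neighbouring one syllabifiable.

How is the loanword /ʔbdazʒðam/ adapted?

Syllabifying with onset maximization leaves /ʔ/, /b/, /z/, /ʒ/, /m/ stranded (no codas are permitted; onsets are limited to one consonant).
Inserting the epenthetic vowel yields /ʔ/ → /ʔə/, /b/ → /bə/, /z/ → /zə/, /ʒ/ → /ʒə/, /m/ → /mə/.

ʔəbədazəʒəðamə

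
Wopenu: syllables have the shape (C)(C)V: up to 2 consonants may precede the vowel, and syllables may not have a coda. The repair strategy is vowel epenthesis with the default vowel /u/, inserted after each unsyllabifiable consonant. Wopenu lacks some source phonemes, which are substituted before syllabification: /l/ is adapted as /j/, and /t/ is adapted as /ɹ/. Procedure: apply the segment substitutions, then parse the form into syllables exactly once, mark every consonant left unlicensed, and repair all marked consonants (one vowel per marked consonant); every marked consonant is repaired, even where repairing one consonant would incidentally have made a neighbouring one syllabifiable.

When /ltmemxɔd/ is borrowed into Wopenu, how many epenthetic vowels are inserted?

2

After substitution the input is /jɹmemxɔd/.
The unsyllabifiable consonants are /j/, /d/; each receives one epenthetic vowel.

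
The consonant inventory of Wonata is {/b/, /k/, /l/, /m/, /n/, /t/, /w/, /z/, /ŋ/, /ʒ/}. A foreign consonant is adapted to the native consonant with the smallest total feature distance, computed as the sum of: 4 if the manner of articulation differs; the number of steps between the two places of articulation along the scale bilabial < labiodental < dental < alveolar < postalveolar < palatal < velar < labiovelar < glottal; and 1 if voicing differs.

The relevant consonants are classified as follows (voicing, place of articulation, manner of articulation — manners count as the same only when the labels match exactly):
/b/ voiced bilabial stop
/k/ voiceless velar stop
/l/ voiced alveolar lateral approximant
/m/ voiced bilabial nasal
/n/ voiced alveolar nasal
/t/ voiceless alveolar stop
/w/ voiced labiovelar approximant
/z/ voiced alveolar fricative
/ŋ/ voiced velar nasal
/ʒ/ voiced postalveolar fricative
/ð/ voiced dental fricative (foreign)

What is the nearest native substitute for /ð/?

/z/ is closest: same manner (fricative), place distance 1 (dental→alveolar), same voicing; total 1. Next closest is /ʒ/ at distance 2.

z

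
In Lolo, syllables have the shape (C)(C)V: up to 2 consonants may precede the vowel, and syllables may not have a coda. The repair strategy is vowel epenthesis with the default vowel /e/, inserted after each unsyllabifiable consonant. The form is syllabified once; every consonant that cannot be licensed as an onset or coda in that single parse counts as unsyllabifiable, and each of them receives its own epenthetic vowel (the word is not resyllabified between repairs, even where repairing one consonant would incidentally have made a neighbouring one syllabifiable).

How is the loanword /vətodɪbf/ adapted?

vətodɪbefe

Under (C)(C)V, the unsyllabifiable consonants are /b/, /f/ (no codas are permitted; onsets may contain at most 2 consonants).
Inserting the epenthetic vowel yields /b/ → /be/, /f/ → /fe/.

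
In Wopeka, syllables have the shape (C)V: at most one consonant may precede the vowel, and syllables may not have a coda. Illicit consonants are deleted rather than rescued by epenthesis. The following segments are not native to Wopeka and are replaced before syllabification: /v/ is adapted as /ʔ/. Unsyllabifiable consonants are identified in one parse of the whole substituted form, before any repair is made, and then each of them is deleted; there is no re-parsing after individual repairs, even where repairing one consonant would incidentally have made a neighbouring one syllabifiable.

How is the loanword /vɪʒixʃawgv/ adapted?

Substitution: /v/ → /ʔ/, giving /ʔɪʒixʃawgʔ/.
The consonants /x/, /w/, /g/, /ʔ/ cannot be parsed into a legal (C)V syllable (no codas are permitted; onsets are limited to one consonant).
Each unlicensed consonant is deleted: /x/, /w/, /g/, /ʔ/.

ʔɪʒiʃa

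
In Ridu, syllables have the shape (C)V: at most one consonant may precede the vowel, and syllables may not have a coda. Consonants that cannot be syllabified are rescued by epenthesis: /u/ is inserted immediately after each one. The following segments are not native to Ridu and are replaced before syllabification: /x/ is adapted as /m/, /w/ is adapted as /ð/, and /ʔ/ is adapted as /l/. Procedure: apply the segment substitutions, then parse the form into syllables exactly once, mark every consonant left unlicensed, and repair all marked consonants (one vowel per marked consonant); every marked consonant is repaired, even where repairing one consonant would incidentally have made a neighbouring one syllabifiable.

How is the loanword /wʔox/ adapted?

Substitution: /w/ → /ð/, /ʔ/ → /l/, /x/ → /m/, giving /ðlom/.
Under (C)V, the unsyllabifiable consonants are /ð/, /m/ (no codas are permitted; onsets are limited to one consonant).
Inserting the epenthetic vowel yields /ð/ → /ðu/, /m/ → /mu/.

ðulomu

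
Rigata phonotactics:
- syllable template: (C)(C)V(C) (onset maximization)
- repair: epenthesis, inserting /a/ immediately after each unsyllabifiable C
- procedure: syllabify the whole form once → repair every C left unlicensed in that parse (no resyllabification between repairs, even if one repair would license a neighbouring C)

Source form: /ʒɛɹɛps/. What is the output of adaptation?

ʒɛɹɛpsa

Under (C)(C)V(C), the unsyllabifiable consonants are /s/ (at most one coda consonant is licensed; onsets may contain at most 2 consonants).
Each unlicensed consonant becomes the onset of a new syllable: /s/ → /sa/.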